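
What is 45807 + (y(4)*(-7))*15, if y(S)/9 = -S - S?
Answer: 53367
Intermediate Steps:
y(S) = -18*S (y(S) = 9*(-S - S) = 9*(-2*S) = -18*S)
45807 + (y(4)*(-7))*15 = 45807 + (-18*4*(-7))*15 = 45807 - 72*(-7)*15 = 45807 + 504*15 = 45807 + 7560 = 53367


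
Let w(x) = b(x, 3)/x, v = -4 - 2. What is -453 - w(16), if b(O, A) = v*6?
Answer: -1803/4 ≈ -450.75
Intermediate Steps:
v = -6
b(O, A) = -36 (b(O, A) = -6*6 = -36)
w(x) = -36/x
-453 - w(16) = -453 - (-36)/16 = -453 - 1*(-9/4) = -453 + 9/4 = -1803/4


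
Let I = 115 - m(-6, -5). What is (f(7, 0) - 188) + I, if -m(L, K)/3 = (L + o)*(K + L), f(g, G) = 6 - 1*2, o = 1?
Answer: 96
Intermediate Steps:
f(g, G) = 4 (f(g, G) = 6 - 2 = 4)
m(L, K) = -3*(1 + L)*(K + L) (m(L, K) = -3*(L + 1)*(K + L) = -3*(1 + L)*(K + L))
I = 280 (I = 115 - (-3*(-5) - 3*(-6) - 3*(-6)² - 3*(-5)*(-6)) = 115 - (15 + 18 - 3*36 - 90) = 115 - (15 + 18 - 108 - 90) = 115 - 1*(-165) = 115 + 165 = 280)
(f(7, 0) - 188) + I = (4 - 188) + 280 = -184 + 280 = 96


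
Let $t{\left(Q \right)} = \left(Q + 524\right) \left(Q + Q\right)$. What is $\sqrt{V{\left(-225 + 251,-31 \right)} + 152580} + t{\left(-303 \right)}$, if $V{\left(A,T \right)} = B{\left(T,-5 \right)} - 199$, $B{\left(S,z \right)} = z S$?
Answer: $-133926 + 2 \sqrt{38134} \approx -1.3354 \cdot 10^{5}$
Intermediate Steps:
$B{\left(S,z \right)} = S z$
$V{\left(A,T \right)} = -199 - 5 T$ ($V{\left(A,T \right)} = T \left(-5\right) - 199 = - 5 T - 199 = -199 - 5 T$)
$t{\left(Q \right)} = 2 Q \left(524 + Q\right)$ ($t{\left(Q \right)} = \left(524 + Q\right) 2 Q = 2 Q \left(524 + Q\right)$)
$\sqrt{V{\left(-225 + 251,-31 \right)} + 152580} + t{\left(-303 \right)} = \sqrt{\left(-199 - -155\right) + 152580} + 2 \left(-303\right) \left(524 - 303\right) = \sqrt{\left(-199 + 155\right) + 152580} + 2 \left(-303\right) 221 = \sqrt{-44 + 152580} - 133926 = \sqrt{152536} - 133926 = 2 \sqrt{38134} - 133926 = -133926 + 2 \sqrt{38134}$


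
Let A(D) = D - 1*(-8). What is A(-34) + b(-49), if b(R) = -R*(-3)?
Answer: -173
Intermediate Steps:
A(D) = 8 + D (A(D) = D + 8 = 8 + D)
b(R) = 3*R
A(-34) + b(-49) = (8 - 34) + 3*(-49) = -26 - 147 = -173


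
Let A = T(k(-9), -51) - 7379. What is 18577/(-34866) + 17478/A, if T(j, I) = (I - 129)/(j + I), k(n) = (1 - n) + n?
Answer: -287077213/98904114 ≈ -2.9026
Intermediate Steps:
k(n) = 1
T(j, I) = (-129 + I)/(I + j)
A = -36877/5 (A = (-129 - 51)/(-51 + 1) - 7379 = -180/(-50) - 7379 = -1/50*(-180) - 7379 = 18/5 - 7379 = -36877/5 ≈ -7375.4)
18577/(-34866) + 17478/A = 18577/(-34866) + 17478/(-36877/5) = 18577*(-1/34866) + 17478*(-5/36877) = -1429/2682 - 87390/36877 = -287077213/98904114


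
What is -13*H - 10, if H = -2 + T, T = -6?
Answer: 94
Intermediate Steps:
H = -8 (H = -2 - 6 = -8)
-13*H - 10 = -13*(-8) - 10 = 104 - 10 = 94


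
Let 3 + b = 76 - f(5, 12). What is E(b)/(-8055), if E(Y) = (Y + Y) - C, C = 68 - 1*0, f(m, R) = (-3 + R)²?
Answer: 28/2685 ≈ 0.010428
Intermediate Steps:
b = -8 (b = -3 + (76 - (-3 + 12)²) = -3 + (76 - 1*9²) = -3 + (76 - 1*81) = -3 + (76 - 81) = -3 - 5 = -8)
C = 68 (C = 68 + 0 = 68)
E(Y) = -68 + 2*Y (E(Y) = (Y + Y) - 1*68 = 2*Y - 68 = -68 + 2*Y)
E(b)/(-8055) = (-68 + 2*(-8))/(-8055) = (-68 - 16)*(-1/8055) = -84*(-1/8055) = 28/2685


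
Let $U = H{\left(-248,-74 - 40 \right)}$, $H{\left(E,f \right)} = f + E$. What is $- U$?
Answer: $362$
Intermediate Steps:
$H{\left(E,f \right)} = E + f$
$U = -362$ ($U = -248 - 114 = -362$)
$- U = \left(-1\right) \left(-362\right) = 362$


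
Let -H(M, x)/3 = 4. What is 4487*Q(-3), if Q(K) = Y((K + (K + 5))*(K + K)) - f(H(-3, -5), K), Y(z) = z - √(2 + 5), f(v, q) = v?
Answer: 80766 - 4487*√7 ≈ 68895.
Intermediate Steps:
H(M, x) = -12 (H(M, x) = -3*4 = -12)
Y(z) = z - √7
Q(K) = 12 - √7 + 2*K*(5 + 2*K) (Q(K) = ((K + (K + 5))*(K + K) - √7) - 1*(-12) = ((K + (5 + K))*(2*K) - √7) + 12 = ((5 + 2*K)*(2*K) - √7) + 12 = (2*K*(5 + 2*K) - √7) + 12 = (-√7 + 2*K*(5 + 2*K)) + 12 = 12 - √7 + 2*K*(5 + 2*K))
4487*Q(-3) = 4487*(12 - √7 + 2*(-3)*(5 + 2*(-3))) = 4487*(12 - √7 + 2*(-3)*(5 - 6)) = 4487*(12 - √7 + 2*(-3)*(-1)) = 4487*(12 - √7 + 6) = 4487*(18 - √7) = 80766 - 4487*√7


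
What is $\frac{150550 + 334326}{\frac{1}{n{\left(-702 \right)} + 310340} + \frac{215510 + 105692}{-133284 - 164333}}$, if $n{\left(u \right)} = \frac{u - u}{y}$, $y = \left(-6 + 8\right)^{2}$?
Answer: $- \frac{44784340048287280}{99681531063} \approx -4.4927 \cdot 10^{5}$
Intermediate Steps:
$y = 4$ ($y = 2^{2} = 4$)
$n{\left(u \right)} = 0$ ($n{\left(u \right)} = \frac{u - u}{4} = 0 \cdot \frac{1}{4} = 0$)
$\frac{150550 + 334326}{\frac{1}{n{\left(-702 \right)} + 310340} + \frac{215510 + 105692}{-133284 - 164333}} = \frac{150550 + 334326}{\frac{1}{0 + 310340} + \frac{215510 + 105692}{-133284 - 164333}} = \frac{484876}{\frac{1}{310340} + \frac{321202}{-297617}} = \frac{484876}{\frac{1}{310340} + 321202 \left(- \frac{1}{297617}\right)} = \frac{484876}{\frac{1}{310340} - \frac{321202}{297617}} = \frac{484876}{- \frac{99681531063}{92362459780}} = 484876 \left(- \frac{92362459780}{99681531063}\right) = - \frac{44784340048287280}{99681531063}$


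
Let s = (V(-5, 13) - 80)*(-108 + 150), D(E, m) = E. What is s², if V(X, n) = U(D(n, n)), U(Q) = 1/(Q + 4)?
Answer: 3257898084/289 ≈ 1.1273e+7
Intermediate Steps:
U(Q) = 1/(4 + Q)
V(X, n) = 1/(4 + n)
s = -57078/17 (s = (1/(4 + 13) - 80)*(-108 + 150) = (1/17 - 80)*42 = -1359/17*42 = -57078/17 ≈ -3357.5)
s² = (-57078/17)² = 3257898084/289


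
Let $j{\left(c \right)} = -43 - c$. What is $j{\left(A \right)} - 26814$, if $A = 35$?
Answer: $-26892$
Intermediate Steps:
$j{\left(A \right)} - 26814 = \left(-43 - 35\right) - 26814 = -78 - 26814 = -26892$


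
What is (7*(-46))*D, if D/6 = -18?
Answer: 34776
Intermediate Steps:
D = -108 (D = 6*(-18) = -108)
(7*(-46))*D = (7*(-46))*(-108) = -322*(-108) = 34776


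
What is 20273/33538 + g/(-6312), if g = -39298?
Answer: 361484875/52922964 ≈ 6.8304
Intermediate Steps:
20273/33538 + g/(-6312) = 20273/33538 - 39298/(-6312) = 20273*(1/33538) - 39298*(-1/6312) = 20273/33538 + 19649/3156 = 361484875/52922964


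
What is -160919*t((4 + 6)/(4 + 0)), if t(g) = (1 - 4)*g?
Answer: 2413785/2 ≈ 1.2069e+6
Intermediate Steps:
t(g) = -3*g
-160919*t((4 + 6)/(4 + 0)) = -(-482757)*(4 + 6)/(4 + 0) = -(-482757)*10/4 = -(-482757)*10*(¼) = -(-482757)*5/2 = -160919*(-15/2) = 2413785/2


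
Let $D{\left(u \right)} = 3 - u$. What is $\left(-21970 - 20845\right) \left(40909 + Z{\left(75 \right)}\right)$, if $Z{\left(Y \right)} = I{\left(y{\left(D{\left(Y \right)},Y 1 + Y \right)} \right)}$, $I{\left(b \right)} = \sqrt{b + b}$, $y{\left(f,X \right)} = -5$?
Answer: $-1751518835 - 42815 i \sqrt{10} \approx -1.7515 \cdot 10^{9} - 1.3539 \cdot 10^{5} i$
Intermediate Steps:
$I{\left(b \right)} = \sqrt{2} \sqrt{b}$ ($I{\left(b \right)} = \sqrt{2 b} = \sqrt{2} \sqrt{b}$)
$Z{\left(Y \right)} = i \sqrt{10}$ ($Z{\left(Y \right)} = \sqrt{2} \sqrt{-5} = \sqrt{2} i \sqrt{5} = i \sqrt{10}$)
$\left(-21970 - 20845\right) \left(40909 + Z{\left(75 \right)}\right) = \left(-21970 - 20845\right) \left(40909 + i \sqrt{10}\right) = - 42815 \left(40909 + i \sqrt{10}\right) = -1751518835 - 42815 i \sqrt{10}$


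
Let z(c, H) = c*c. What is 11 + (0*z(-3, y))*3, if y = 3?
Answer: 11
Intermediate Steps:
z(c, H) = c²
11 + (0*z(-3, y))*3 = 11 + (0*(-3)²)*3 = 11 + (0*9)*3 = 11 + 0*3 = 11 + 0 = 11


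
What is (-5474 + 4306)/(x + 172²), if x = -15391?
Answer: -1168/14193 ≈ -0.082294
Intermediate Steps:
(-5474 + 4306)/(x + 172²) = (-5474 + 4306)/(-15391 + 172²) = -1168/(-15391 + 29584) = -1168/14193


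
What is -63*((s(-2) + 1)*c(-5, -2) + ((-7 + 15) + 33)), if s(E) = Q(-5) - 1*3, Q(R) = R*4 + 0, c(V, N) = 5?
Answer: 4347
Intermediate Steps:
Q(R) = 4*R (Q(R) = 4*R + 0 = 4*R)
s(E) = -23 (s(E) = 4*(-5) - 1*3 = -20 - 3 = -23)
-63*((s(-2) + 1)*c(-5, -2) + ((-7 + 15) + 33)) = -63*((-23 + 1)*5 + ((-7 + 15) + 33)) = -63*(-22*5 + (8 + 33)) = -63*(-110 + 41) = -63*(-69) = 4347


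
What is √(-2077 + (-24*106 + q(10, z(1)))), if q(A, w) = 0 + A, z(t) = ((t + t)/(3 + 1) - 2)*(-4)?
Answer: I*√4611 ≈ 67.904*I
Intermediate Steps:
z(t) = 8 - 2*t (z(t) = ((2*t)/4 - 2)*(-4) = ((2*t)*(¼) - 2)*(-4) = (t/2 - 2)*(-4) = (-2 + t/2)*(-4) = 8 - 2*t)
q(A, w) = A
√(-2077 + (-24*106 + q(10, z(1)))) = √(-2077 + (-24*106 + 10)) = √(-2077 + (-2544 + 10)) = √(-2077 - 2534) = √(-4611) = I*√4611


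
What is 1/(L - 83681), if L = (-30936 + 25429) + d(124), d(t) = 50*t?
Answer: -1/82988 ≈ -1.2050e-5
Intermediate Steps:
L = 693 (L = (-30936 + 25429) + 50*124 = -5507 + 6200 = 693)
1/(L - 83681) = 1/(693 - 83681) = 1/(-82988) = -1/82988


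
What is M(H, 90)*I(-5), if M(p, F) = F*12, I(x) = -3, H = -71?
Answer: -3240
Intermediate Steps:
M(p, F) = 12*F
M(H, 90)*I(-5) = (12*90)*(-3) = 1080*(-3) = -3240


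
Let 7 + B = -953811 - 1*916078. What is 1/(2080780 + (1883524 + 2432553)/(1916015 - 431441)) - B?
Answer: 5776251237176679686/3089076203797 ≈ 1.8699e+6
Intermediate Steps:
B = -1869896 (B = -7 + (-953811 - 1*916078) = -7 + (-953811 - 916078) = -7 - 1869889 = -1869896)
1/(2080780 + (1883524 + 2432553)/(1916015 - 431441)) - B = 1/(2080780 + (1883524 + 2432553)/(1916015 - 431441)) - 1*(-1869896) = 1/(2080780 + 4316077/1484574) + 1869896 = 1/(3089076203797/1484574) + 1869896 = 1484574/3089076203797 + 1869896 = 5776251237176679686/3089076203797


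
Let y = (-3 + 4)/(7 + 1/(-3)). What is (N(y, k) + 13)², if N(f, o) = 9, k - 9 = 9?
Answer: 484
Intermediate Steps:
k = 18 (k = 9 + 9 = 18)
y = 3/20 (y = 1/(7 - ⅓) = 1/(20/3) = 1*(3/20) = 3/20 ≈ 0.15000)
(N(y, k) + 13)² = (9 + 13)² = 22² = 484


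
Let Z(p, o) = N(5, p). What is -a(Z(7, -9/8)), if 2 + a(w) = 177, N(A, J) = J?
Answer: -175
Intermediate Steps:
Z(p, o) = p
a(w) = 175 (a(w) = -2 + 177 = 175)
-a(Z(7, -9/8)) = -1*175 = -175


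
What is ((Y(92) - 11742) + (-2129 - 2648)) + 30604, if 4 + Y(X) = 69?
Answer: 14150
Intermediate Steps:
Y(X) = 65 (Y(X) = -4 + 69 = 65)
((Y(92) - 11742) + (-2129 - 2648)) + 30604 = ((65 - 11742) + (-2129 - 2648)) + 30604 = (-11677 - 4777) + 30604 = -16454 + 30604 = 14150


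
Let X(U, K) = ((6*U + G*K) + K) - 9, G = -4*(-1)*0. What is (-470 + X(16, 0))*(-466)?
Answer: 178478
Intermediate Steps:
G = 0 (G = 4*0 = 0)
X(U, K) = -9 + K + 6*U (X(U, K) = ((6*U + 0*K) + K) - 9 = ((6*U + 0) + K) - 9 = (6*U + K) - 9 = (K + 6*U) - 9 = -9 + K + 6*U)
(-470 + X(16, 0))*(-466) = (-470 + (-9 + 0 + 6*16))*(-466) = (-470 + (-9 + 0 + 96))*(-466) = (-470 + 87)*(-466) = -383*(-466) = 178478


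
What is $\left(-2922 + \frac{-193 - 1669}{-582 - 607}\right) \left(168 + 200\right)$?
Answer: $- \frac{1277841728}{1189} \approx -1.0747 \cdot 10^{6}$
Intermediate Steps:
$\left(-2922 + \frac{-193 - 1669}{-582 - 607}\right) \left(168 + 200\right) = \left(-2922 - \frac{1862}{-1189}\right) 368 = \left(-2922 - - \frac{1862}{1189}\right) 368 = \left(-2922 + \frac{1862}{1189}\right) 368 = \left(- \frac{3472396}{1189}\right) 368 = - \frac{1277841728}{1189}$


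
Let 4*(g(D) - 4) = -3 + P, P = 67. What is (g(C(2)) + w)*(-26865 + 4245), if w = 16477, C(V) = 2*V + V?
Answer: -373162140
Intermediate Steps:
C(V) = 3*V
g(D) = 20 (g(D) = 4 + (-3 + 67)/4 = 4 + (¼)*64 = 4 + 16 = 20)
(g(C(2)) + w)*(-26865 + 4245) = (20 + 16477)*(-26865 + 4245) = 16497*(-22620) = -373162140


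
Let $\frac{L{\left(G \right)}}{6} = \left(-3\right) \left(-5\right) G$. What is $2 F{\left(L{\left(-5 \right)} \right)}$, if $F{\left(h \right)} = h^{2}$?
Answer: $405000$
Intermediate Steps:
$L{\left(G \right)} = 90 G$ ($L{\left(G \right)} = 6 \left(-3\right) \left(-5\right) G = 6 \cdot 15 G = 90 G$)
$2 F{\left(L{\left(-5 \right)} \right)} = 2 \left(90 \left(-5\right)\right)^{2} = 2 \left(-450\right)^{2} = 2 \cdot 202500 = 405000$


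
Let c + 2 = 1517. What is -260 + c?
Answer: 1255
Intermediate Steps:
c = 1515 (c = -2 + 1517 = 1515)
-260 + c = -260 + 1515 = 1255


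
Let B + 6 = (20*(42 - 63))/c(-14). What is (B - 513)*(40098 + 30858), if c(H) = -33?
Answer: -395153964/11 ≈ -3.5923e+7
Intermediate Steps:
B = 74/11 (B = -6 + (20*(42 - 63))/(-33) = -6 + (20*(-21))*(-1/33) = -6 - 420*(-1/33) = -6 + 140/11 = 74/11 ≈ 6.7273)
(B - 513)*(40098 + 30858) = (74/11 - 513)*(40098 + 30858) = -5569/11*70956 = -395153964/11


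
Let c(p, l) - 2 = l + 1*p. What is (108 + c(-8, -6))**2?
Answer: 9216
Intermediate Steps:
c(p, l) = 2 + l + p (c(p, l) = 2 + (l + 1*p) = 2 + (l + p) = 2 + l + p)
(108 + c(-8, -6))**2 = (108 + (2 - 6 - 8))**2 = (108 - 12)**2 = 96**2 = 9216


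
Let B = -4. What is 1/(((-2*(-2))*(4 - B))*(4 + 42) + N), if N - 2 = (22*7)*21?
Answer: 1/4708 ≈ 0.00021240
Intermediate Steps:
N = 3236 (N = 2 + (22*7)*21 = 2 + 154*21 = 2 + 3234 = 3236)
1/(((-2*(-2))*(4 - B))*(4 + 42) + N) = 1/(((-2*(-2))*(4 - 1*(-4)))*(4 + 42) + 3236) = 1/((4*(4 + 4))*46 + 3236) = 1/((4*8)*46 + 3236) = 1/(32*46 + 3236) = 1/(1472 + 3236) = 1/4708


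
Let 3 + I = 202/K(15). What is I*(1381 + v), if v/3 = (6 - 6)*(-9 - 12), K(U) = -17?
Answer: -349393/17 ≈ -20553.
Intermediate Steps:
v = 0 (v = 3*((6 - 6)*(-9 - 12)) = 3*(0*(-21)) = 3*0 = 0)
I = -253/17 (I = -3 + 202/(-17) = -3 + 202*(-1/17) = -3 - 202/17 = -253/17 ≈ -14.882)
I*(1381 + v) = -253*(1381 + 0)/17 = -253/17*1381 = -349393/17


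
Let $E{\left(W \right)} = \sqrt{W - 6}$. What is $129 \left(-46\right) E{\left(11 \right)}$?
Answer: $- 5934 \sqrt{5} \approx -13269.0$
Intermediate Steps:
$E{\left(W \right)} = \sqrt{-6 + W}$
$129 \left(-46\right) E{\left(11 \right)} = 129 \left(-46\right) \sqrt{-6 + 11} = - 5934 \sqrt{5}$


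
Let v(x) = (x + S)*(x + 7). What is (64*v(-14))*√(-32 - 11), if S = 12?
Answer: 896*I*√43 ≈ 5875.5*I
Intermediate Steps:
v(x) = (7 + x)*(12 + x) (v(x) = (x + 12)*(x + 7) = (12 + x)*(7 + x) = (7 + x)*(12 + x))
(64*v(-14))*√(-32 - 11) = (64*(84 + (-14)² + 19*(-14)))*√(-32 - 11) = (64*(84 + 196 - 266))*√(-43) = (64*14)*(I*√43) = 896*(I*√43) = 896*I*√43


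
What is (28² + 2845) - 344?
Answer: 3285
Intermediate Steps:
(28² + 2845) - 344 = (784 + 2845) - 344 = 3629 - 344 = 3285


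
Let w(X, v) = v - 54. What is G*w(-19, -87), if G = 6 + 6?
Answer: -1692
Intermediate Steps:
G = 12
w(X, v) = -54 + v
G*w(-19, -87) = 12*(-54 - 87) = 12*(-141) = -1692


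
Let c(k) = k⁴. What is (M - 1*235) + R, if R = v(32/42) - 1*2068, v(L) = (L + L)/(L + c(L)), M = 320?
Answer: -26468409/13357 ≈ -1981.6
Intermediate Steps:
v(L) = 2*L/(L + L⁴) (v(L) = (L + L)/(L + L⁴) = (2*L)/(L + L⁴) = 2*L/(L + L⁴))
R = -27603754/13357 (R = 2/(1 + (32/42)³) - 1*2068 = 2/(1 + (32*(1/42))³) - 2068 = 2/(1 + (16/21)³) - 2068 = 2/(1 + 4096/9261) - 2068 = 2/(13357/9261) - 2068 = 2*(9261/13357) - 2068 = 18522/13357 - 2068 = -27603754/13357 ≈ -2066.6)
(M - 1*235) + R = (320 - 1*235) - 27603754/13357 = (320 - 235) - 27603754/13357 = 85 - 27603754/13357 = -26468409/13357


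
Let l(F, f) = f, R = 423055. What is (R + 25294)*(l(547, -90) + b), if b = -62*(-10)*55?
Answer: 15248349490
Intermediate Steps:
b = 34100 (b = 620*55 = 34100)
(R + 25294)*(l(547, -90) + b) = (423055 + 25294)*(-90 + 34100) = 448349*34010 = 15248349490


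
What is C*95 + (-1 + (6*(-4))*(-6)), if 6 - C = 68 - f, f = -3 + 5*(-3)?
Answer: -7457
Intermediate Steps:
f = -18 (f = -3 - 15 = -18)
C = -80 (C = 6 - (68 - 1*(-18)) = 6 - (68 + 18) = 6 - 1*86 = 6 - 86 = -80)
C*95 + (-1 + (6*(-4))*(-6)) = -80*95 + (-1 + (6*(-4))*(-6)) = -7600 + (-1 - 24*(-6)) = -7600 + (-1 + 144) = -7600 + 143 = -7457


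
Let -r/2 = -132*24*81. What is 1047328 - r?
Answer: 534112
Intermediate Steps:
r = 513216 (r = -2*(-132*24)*81 = -(-6336)*81 = -2*(-256608) = 513216)
1047328 - r = 1047328 - 1*513216 = 1047328 - 513216 = 534112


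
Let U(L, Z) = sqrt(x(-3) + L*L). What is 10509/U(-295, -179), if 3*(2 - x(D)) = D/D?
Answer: 10509*sqrt(195810)/130540 ≈ 35.623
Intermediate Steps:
x(D) = 5/3 (x(D) = 2 - D/(3*D) = 2 - 1/3*1 = 2 - 1/3 = 5/3)
U(L, Z) = sqrt(5/3 + L**2) (U(L, Z) = sqrt(5/3 + L*L) = sqrt(5/3 + L**2))
10509/U(-295, -179) = 10509/((sqrt(15 + 9*(-295)**2)/3)) = 10509/((sqrt(15 + 9*87025)/3)) = 10509/((sqrt(15 + 783225)/3)) = 10509/((sqrt(783240)/3)) = 10509/(((2*sqrt(195810))/3)) = 10509/((2*sqrt(195810)/3)) = 10509*(sqrt(195810)/130540) = 10509*sqrt(195810)/130540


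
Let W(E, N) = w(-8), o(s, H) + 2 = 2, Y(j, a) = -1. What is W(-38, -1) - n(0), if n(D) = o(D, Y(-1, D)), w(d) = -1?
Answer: -1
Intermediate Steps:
o(s, H) = 0 (o(s, H) = -2 + 2 = 0)
W(E, N) = -1
n(D) = 0
W(-38, -1) - n(0) = -1 - 1*0 = -1 + 0 = -1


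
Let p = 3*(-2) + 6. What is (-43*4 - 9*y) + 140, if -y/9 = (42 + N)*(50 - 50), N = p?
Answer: -32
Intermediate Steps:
p = 0 (p = -6 + 6 = 0)
N = 0
y = 0 (y = -9*(42 + 0)*(50 - 50) = -378*0 = -9*0 = 0)
(-43*4 - 9*y) + 140 = (-43*4 - 9*0) + 140 = (-172 + 0) + 140 = -172 + 140 = -32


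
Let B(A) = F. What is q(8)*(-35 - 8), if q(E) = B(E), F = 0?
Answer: 0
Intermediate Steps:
B(A) = 0
q(E) = 0
q(8)*(-35 - 8) = 0*(-35 - 8) = 0*(-43) = 0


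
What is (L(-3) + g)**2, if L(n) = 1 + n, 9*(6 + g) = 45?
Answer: 9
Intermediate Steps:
g = -1 (g = -6 + (1/9)*45 = -6 + 5 = -1)
(L(-3) + g)**2 = ((1 - 3) - 1)**2 = (-2 - 1)**2 = (-3)**2 = 9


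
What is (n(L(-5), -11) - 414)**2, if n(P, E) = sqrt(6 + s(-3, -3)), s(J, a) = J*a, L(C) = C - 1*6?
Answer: (414 - sqrt(15))**2 ≈ 1.6820e+5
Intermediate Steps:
L(C) = -6 + C (L(C) = C - 6 = -6 + C)
n(P, E) = sqrt(15) (n(P, E) = sqrt(6 - 3*(-3)) = sqrt(6 + 9) = sqrt(15))
(n(L(-5), -11) - 414)**2 = (sqrt(15) - 414)**2 = (-414 + sqrt(15))**2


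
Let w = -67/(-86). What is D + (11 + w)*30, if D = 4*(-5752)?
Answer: -974149/43 ≈ -22655.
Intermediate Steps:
D = -23008
w = 67/86 (w = -67*(-1/86) = 67/86 ≈ 0.77907)
D + (11 + w)*30 = -23008 + (11 + 67/86)*30 = -23008 + (1013/86)*30 = -23008 + 15195/43 = -974149/43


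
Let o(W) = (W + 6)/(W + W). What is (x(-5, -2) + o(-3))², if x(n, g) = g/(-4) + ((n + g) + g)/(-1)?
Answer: 81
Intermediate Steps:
x(n, g) = -n - 9*g/4 (x(n, g) = g*(-¼) + ((g + n) + g)*(-1) = -g/4 + (n + 2*g)*(-1) = -g/4 + (-n - 2*g) = -n - 9*g/4)
o(W) = (6 + W)/(2*W) (o(W) = (6 + W)/((2*W)) = (6 + W)*(1/(2*W)) = (6 + W)/(2*W))
(x(-5, -2) + o(-3))² = ((-1*(-5) - 9/4*(-2)) + (½)*(6 - 3)/(-3))² = ((5 + 9/2) + (½)*(-⅓)*3)² = (19/2 - ½)² = 9² = 81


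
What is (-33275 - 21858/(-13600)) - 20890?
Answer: -368311071/6800 ≈ -54163.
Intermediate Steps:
(-33275 - 21858/(-13600)) - 20890 = (-33275 - 21858*(-1/13600)) - 20890 = (-33275 + 10929/6800) - 20890 = -226259071/6800 - 20890 = -368311071/6800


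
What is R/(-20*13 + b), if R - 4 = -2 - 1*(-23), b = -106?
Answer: -25/366 ≈ -0.068306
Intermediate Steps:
R = 25 (R = 4 + (-2 - 1*(-23)) = 4 + (-2 + 23) = 4 + 21 = 25)
R/(-20*13 + b) = 25/(-20*13 - 106) = 25/(-260 - 106) = 25/(-366) = 25*(-1/366) = -25/366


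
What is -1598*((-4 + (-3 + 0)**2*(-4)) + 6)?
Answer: 54332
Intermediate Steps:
-1598*((-4 + (-3 + 0)**2*(-4)) + 6) = -1598*((-4 + (-3)**2*(-4)) + 6) = -1598*((-4 + 9*(-4)) + 6) = -1598*((-4 - 36) + 6) = -1598*(-40 + 6) = -1598*(-34) = 54332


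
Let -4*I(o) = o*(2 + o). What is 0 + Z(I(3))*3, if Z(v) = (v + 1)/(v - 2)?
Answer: 33/23 ≈ 1.4348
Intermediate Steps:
I(o) = -o*(2 + o)/4
Z(v) = (1 + v)/(-2 + v)
0 + Z(I(3))*3 = 0 + ((1 - ¼*3*(2 + 3))/(-2 - ¼*3*(2 + 3)))*3 = 0 + ((1 - ¼*3*5)/(-2 - ¼*3*5))*3 = 0 + ((1 - 15/4)/(-2 - 15/4))*3 = 0 + (-11/4/(-23/4))*3 = 0 - 4/23*(-11/4)*3 = 0 + (11/23)*3 = 0 + 33/23 = 33/23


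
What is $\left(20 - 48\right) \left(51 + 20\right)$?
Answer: $-1988$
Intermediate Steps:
$\left(20 - 48\right) \left(51 + 20\right) = \left(-28\right) 71 = -1988$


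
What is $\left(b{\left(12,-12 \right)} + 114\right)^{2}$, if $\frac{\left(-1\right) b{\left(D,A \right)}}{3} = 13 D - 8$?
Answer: $108900$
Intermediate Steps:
$b{\left(D,A \right)} = 24 - 39 D$ ($b{\left(D,A \right)} = - 3 \left(13 D - 8\right) = - 3 \left(-8 + 13 D\right) = 24 - 39 D$)
$\left(b{\left(12,-12 \right)} + 114\right)^{2} = \left(\left(24 - 468\right) + 114\right)^{2} = \left(-444 + 114\right)^{2} = \left(-330\right)^{2} = 108900$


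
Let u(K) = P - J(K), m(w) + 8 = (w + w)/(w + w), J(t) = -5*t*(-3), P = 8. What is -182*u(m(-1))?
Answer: -20566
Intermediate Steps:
J(t) = 15*t
m(w) = -7 (m(w) = -8 + (w + w)/(w + w) = -8 + (2*w)/((2*w)) = -8 + (2*w)*(1/(2*w)) = -8 + 1 = -7)
u(K) = 8 - 15*K
-182*u(m(-1)) = -182*(8 - 15*(-7)) = -182*(8 + 105) = -182*113 = -20566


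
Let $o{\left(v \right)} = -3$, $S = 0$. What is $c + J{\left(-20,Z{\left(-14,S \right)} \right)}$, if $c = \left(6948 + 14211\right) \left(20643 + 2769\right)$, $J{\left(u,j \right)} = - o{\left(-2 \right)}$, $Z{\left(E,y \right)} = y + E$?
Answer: $495374511$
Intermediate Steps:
$Z{\left(E,y \right)} = E + y$
$J{\left(u,j \right)} = 3$ ($J{\left(u,j \right)} = \left(-1\right) \left(-3\right) = 3$)
$c = 495374508$ ($c = 21159 \cdot 23412 = 495374508$)
$c + J{\left(-20,Z{\left(-14,S \right)} \right)} = 495374508 + 3 = 495374511$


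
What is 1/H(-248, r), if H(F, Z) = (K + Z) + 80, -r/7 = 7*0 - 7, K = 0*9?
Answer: 1/129 ≈ 0.0077519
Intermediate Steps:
K = 0
r = 49 (r = -7*(7*0 - 7) = -7*(0 - 7) = -7*(-7) = 49)
H(F, Z) = 80 + Z (H(F, Z) = (0 + Z) + 80 = Z + 80 = 80 + Z)
1/H(-248, r) = 1/(80 + 49) = 1/129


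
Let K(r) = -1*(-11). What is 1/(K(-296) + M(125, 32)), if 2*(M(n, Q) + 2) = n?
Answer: 2/143 ≈ 0.013986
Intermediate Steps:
K(r) = 11
M(n, Q) = -2 + n/2
1/(K(-296) + M(125, 32)) = 1/(11 + (-2 + (1/2)*125)) = 1/(11 + (-2 + 125/2)) = 1/(11 + 121/2) = 1/(143/2) = 2/143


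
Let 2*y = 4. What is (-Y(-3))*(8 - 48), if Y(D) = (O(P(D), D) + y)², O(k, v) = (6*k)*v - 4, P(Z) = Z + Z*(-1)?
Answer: 160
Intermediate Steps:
y = 2 (y = (½)*4 = 2)
P(Z) = 0 (P(Z) = Z - Z = 0)
O(k, v) = -4 + 6*k*v (O(k, v) = 6*k*v - 4 = -4 + 6*k*v)
Y(D) = 4 (Y(D) = ((-4 + 6*0*D) + 2)² = ((-4 + 0) + 2)² = (-4 + 2)² = (-2)² = 4)
(-Y(-3))*(8 - 48) = (-1*4)*(8 - 48) = -4*(-40) = 160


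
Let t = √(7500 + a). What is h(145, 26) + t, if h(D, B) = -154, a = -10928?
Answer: -154 + 2*I*√857 ≈ -154.0 + 58.549*I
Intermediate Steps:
t = 2*I*√857 (t = √(7500 - 10928) = √(-3428) = 2*I*√857 ≈ 58.549*I)
h(145, 26) + t = -154 + 2*I*√857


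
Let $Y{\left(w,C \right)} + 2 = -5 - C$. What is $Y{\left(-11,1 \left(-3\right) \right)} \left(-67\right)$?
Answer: $268$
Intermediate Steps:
$Y{\left(w,C \right)} = -7 - C$ ($Y{\left(w,C \right)} = -2 - \left(5 + C\right) = -7 - C$)
$Y{\left(-11,1 \left(-3\right) \right)} \left(-67\right) = \left(-7 - 1 \left(-3\right)\right) \left(-67\right) = \left(-7 - -3\right) \left(-67\right) = \left(-7 + 3\right) \left(-67\right) = \left(-4\right) \left(-67\right) = 268$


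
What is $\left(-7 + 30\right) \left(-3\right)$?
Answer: $-69$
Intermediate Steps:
$\left(-7 + 30\right) \left(-3\right) = 23 \left(-3\right) = -69$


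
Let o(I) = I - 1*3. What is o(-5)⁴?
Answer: 4096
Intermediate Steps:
o(I) = -3 + I (o(I) = I - 3 = -3 + I)
o(-5)⁴ = (-3 - 5)⁴ = (-8)⁴ = 4096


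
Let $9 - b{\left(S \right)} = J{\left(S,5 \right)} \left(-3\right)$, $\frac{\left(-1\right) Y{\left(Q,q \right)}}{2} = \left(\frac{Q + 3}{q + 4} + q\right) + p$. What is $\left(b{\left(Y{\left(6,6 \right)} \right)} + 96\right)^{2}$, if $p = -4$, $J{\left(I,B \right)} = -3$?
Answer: $9216$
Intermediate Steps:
$Y{\left(Q,q \right)} = 8 - 2 q - \frac{2 \left(3 + Q\right)}{4 + q}$ ($Y{\left(Q,q \right)} = - 2 \left(\left(\frac{Q + 3}{q + 4} + q\right) - 4\right) = - 2 \left(\left(\frac{3 + Q}{4 + q} + q\right) - 4\right) = - 2 \left(\left(q + \frac{3 + Q}{4 + q}\right) - 4\right) = - 2 \left(-4 + q + \frac{3 + Q}{4 + q}\right) = 8 - 2 q - \frac{2 \left(3 + Q\right)}{4 + q}$)
$b{\left(S \right)} = 0$ ($b{\left(S \right)} = 9 - \left(-3\right) \left(-3\right) = 9 - 9 = 0$)
$\left(b{\left(Y{\left(6,6 \right)} \right)} + 96\right)^{2} = \left(0 + 96\right)^{2} = 96^{2} = 9216$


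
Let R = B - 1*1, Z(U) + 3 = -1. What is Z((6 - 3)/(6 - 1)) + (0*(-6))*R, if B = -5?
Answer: -4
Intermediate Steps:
Z(U) = -4 (Z(U) = -3 - 1 = -4)
R = -6 (R = -5 - 1*1 = -5 - 1 = -6)
Z((6 - 3)/(6 - 1)) + (0*(-6))*R = -4 + (0*(-6))*(-6) = -4 + 0*(-6) = -4 + 0 = -4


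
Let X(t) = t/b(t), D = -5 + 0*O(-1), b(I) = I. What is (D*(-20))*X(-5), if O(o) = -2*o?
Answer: 100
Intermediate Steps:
D = -5 (D = -5 + 0*(-2*(-1)) = -5 + 0*2 = -5 + 0 = -5)
X(t) = 1 (X(t) = t/t = 1)
(D*(-20))*X(-5) = -5*(-20)*1 = 100*1 = 100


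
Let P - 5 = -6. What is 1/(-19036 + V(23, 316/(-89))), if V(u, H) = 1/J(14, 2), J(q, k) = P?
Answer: -1/19037 ≈ -5.2529e-5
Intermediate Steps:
P = -1 (P = 5 - 6 = -1)
J(q, k) = -1
V(u, H) = -1 (V(u, H) = 1/(-1) = -1)
1/(-19036 + V(23, 316/(-89))) = 1/(-19036 - 1) = 1/(-19037) = -1/19037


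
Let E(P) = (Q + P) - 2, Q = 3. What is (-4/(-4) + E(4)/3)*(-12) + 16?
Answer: -16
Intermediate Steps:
E(P) = 1 + P (E(P) = (3 + P) - 2 = 1 + P)
(-4/(-4) + E(4)/3)*(-12) + 16 = (-4/(-4) + (1 + 4)/3)*(-12) + 16 = (-4*(-¼) + 5*(⅓))*(-12) + 16 = (1 + 5/3)*(-12) + 16 = (8/3)*(-12) + 16 = -32 + 16 = -16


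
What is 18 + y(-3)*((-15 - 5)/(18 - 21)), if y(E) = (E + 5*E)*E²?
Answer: -1062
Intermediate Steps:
y(E) = 6*E³ (y(E) = (6*E)*E² = 6*E³)
18 + y(-3)*((-15 - 5)/(18 - 21)) = 18 + (6*(-3)³)*((-15 - 5)/(18 - 21)) = 18 + (6*(-27))*(-20/(-3)) = 18 - (-3240)*(-1)/3 = 18 - 162*20/3 = 18 - 1080 = -1062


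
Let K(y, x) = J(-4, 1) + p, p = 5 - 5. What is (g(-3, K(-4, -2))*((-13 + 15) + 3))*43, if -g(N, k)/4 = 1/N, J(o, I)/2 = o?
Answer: 860/3 ≈ 286.67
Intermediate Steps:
J(o, I) = 2*o
p = 0
K(y, x) = -8 (K(y, x) = 2*(-4) + 0 = -8 + 0 = -8)
g(N, k) = -4/N
(g(-3, K(-4, -2))*((-13 + 15) + 3))*43 = ((-4/(-3))*((-13 + 15) + 3))*43 = ((-4*(-1/3))*(2 + 3))*43 = ((4/3)*5)*43 = (20/3)*43 = 860/3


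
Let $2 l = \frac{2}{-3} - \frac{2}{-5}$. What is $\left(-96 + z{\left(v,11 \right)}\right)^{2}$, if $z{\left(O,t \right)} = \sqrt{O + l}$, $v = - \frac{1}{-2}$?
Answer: $\frac{\left(2880 - \sqrt{330}\right)^{2}}{900} \approx 9100.1$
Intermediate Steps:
$l = - \frac{2}{15}$ ($l = \frac{\frac{2}{-3} - \frac{2}{-5}}{2} = \frac{2 \left(- \frac{1}{3}\right) - - \frac{2}{5}}{2} = \frac{- \frac{2}{3} + \frac{2}{5}}{2} = \frac{1}{2} \left(- \frac{4}{15}\right) = - \frac{2}{15} \approx -0.13333$)
$v = \frac{1}{2}$ ($v = \left(-1\right) \left(- \frac{1}{2}\right) = \frac{1}{2} \approx 0.5$)
$z{\left(O,t \right)} = \sqrt{- \frac{2}{15} + O}$ ($z{\left(O,t \right)} = \sqrt{O - \frac{2}{15}} = \sqrt{- \frac{2}{15} + O}$)
$\left(-96 + z{\left(v,11 \right)}\right)^{2} = \left(-96 + \frac{\sqrt{-30 + 225 \cdot \frac{1}{2}}}{15}\right)^{2} = \left(-96 + \frac{\sqrt{-30 + \frac{225}{2}}}{15}\right)^{2} = \left(-96 + \frac{\sqrt{\frac{165}{2}}}{15}\right)^{2} = \left(-96 + \frac{\frac{1}{2} \sqrt{330}}{15}\right)^{2} = \left(-96 + \frac{\sqrt{330}}{30}\right)^{2}$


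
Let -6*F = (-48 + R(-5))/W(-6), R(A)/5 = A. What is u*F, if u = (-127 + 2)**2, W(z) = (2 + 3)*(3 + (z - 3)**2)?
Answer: 228125/504 ≈ 452.63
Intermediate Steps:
R(A) = 5*A
W(z) = 15 + 5*(-3 + z)**2 (W(z) = 5*(3 + (-3 + z)**2) = 15 + 5*(-3 + z)**2)
F = 73/2520 (F = -(-48 + 5*(-5))/(6*(15 + 5*(-3 - 6)**2)) = -(-48 - 25)/(6*(15 + 5*(-9)**2)) = -(-73)/(6*(15 + 5*81)) = -(-73)/(6*(15 + 405)) = -(-73)/(6*420) = -1/6*(-73/420) = 73/2520 ≈ 0.028968)
u = 15625 (u = (-125)**2 = 15625)
u*F = 15625*(73/2520) = 228125/504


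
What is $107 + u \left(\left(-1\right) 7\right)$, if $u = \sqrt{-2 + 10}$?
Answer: $107 - 14 \sqrt{2} \approx 87.201$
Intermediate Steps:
$u = 2 \sqrt{2}$ ($u = \sqrt{8} = 2 \sqrt{2} \approx 2.8284$)
$107 + u \left(\left(-1\right) 7\right) = 107 + 2 \sqrt{2} \left(\left(-1\right) 7\right) = 107 + 2 \sqrt{2} \left(-7\right) = 107 - 14 \sqrt{2}$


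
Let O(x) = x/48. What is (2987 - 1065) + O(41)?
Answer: 92297/48 ≈ 1922.9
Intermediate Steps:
O(x) = x/48 (O(x) = x*(1/48) = x/48)
(2987 - 1065) + O(41) = (2987 - 1065) + (1/48)*41 = 1922 + 41/48 = 92297/48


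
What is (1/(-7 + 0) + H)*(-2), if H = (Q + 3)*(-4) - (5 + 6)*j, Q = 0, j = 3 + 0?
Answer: 632/7 ≈ 90.286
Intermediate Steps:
j = 3
H = -45 (H = (0 + 3)*(-4) - (5 + 6)*3 = 3*(-4) - 11*3 = -12 - 1*33 = -12 - 33 = -45)
(1/(-7 + 0) + H)*(-2) = (1/(-7 + 0) - 45)*(-2) = (1/(-7) - 45)*(-2) = (-⅐ - 45)*(-2) = -316/7*(-2) = 632/7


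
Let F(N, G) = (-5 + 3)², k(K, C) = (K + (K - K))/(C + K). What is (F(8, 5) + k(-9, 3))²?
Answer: 121/4 ≈ 30.250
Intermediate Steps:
k(K, C) = K/(C + K) (k(K, C) = (K + 0)/(C + K) = K/(C + K))
F(N, G) = 4 (F(N, G) = (-2)² = 4)
(F(8, 5) + k(-9, 3))² = (4 - 9/(3 - 9))² = (4 - 9/(-6))² = (4 - 9*(-⅙))² = (4 + 3/2)² = (11/2)² = 121/4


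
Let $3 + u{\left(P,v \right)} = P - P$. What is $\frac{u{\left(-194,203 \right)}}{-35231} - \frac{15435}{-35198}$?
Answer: $\frac{543896079}{1240060738} \approx 0.4386$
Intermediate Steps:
$u{\left(P,v \right)} = -3$ ($u{\left(P,v \right)} = -3 + \left(P - P\right) = -3 + 0 = -3$)
$\frac{u{\left(-194,203 \right)}}{-35231} - \frac{15435}{-35198} = - \frac{3}{-35231} - \frac{15435}{-35198} = \left(-3\right) \left(- \frac{1}{35231}\right) - - \frac{15435}{35198} = \frac{3}{35231} + \frac{15435}{35198} = \frac{543896079}{1240060738}$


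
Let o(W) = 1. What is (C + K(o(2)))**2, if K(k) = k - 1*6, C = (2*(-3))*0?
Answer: 25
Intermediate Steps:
C = 0 (C = -6*0 = 0)
K(k) = -6 + k (K(k) = k - 6 = -6 + k)
(C + K(o(2)))**2 = (0 + (-6 + 1))**2 = (0 - 5)**2 = (-5)**2 = 25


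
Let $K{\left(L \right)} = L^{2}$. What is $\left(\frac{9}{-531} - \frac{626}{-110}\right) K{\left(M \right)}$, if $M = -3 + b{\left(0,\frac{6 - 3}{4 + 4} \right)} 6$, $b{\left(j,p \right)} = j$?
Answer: $\frac{165708}{3245} \approx 51.066$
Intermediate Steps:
$M = -3$ ($M = -3 + 0 \cdot 6 = -3 + 0 = -3$)
$\left(\frac{9}{-531} - \frac{626}{-110}\right) K{\left(M \right)} = \left(\frac{9}{-531} - \frac{626}{-110}\right) \left(-3\right)^{2} = \left(9 \left(- \frac{1}{531}\right) - - \frac{313}{55}\right) 9 = \left(- \frac{1}{59} + \frac{313}{55}\right) 9 = \frac{18412}{3245} \cdot 9 = \frac{165708}{3245}$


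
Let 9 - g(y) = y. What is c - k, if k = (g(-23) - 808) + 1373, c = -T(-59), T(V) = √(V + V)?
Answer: -597 - I*√118 ≈ -597.0 - 10.863*I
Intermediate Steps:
T(V) = √2*√V (T(V) = √(2*V) = √2*√V)
g(y) = 9 - y
c = -I*√118 (c = -√2*√(-59) = -√2*I*√59 = -I*√118 ≈ -10.863*I)
k = 597 (k = ((9 - 1*(-23)) - 808) + 1373 = ((9 + 23) - 808) + 1373 = (32 - 808) + 1373 = -776 + 1373 = 597)
c - k = -I*√118 - 1*597 = -I*√118 - 597 = -597 - I*√118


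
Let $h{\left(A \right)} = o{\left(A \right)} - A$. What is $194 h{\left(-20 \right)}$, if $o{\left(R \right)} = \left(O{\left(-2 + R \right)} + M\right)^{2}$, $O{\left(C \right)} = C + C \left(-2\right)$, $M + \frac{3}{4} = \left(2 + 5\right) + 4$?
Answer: $\frac{1645217}{8} \approx 2.0565 \cdot 10^{5}$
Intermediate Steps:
$M = \frac{41}{4}$ ($M = - \frac{3}{4} + \left(\left(2 + 5\right) + 4\right) = - \frac{3}{4} + \left(7 + 4\right) = - \frac{3}{4} + 11 = \frac{41}{4} \approx 10.25$)
$O{\left(C \right)} = - C$ ($O{\left(C \right)} = C - 2 C = - C$)
$o{\left(R \right)} = \left(\frac{49}{4} - R\right)^{2}$ ($o{\left(R \right)} = \left(- (-2 + R) + \frac{41}{4}\right)^{2} = \left(\left(2 - R\right) + \frac{41}{4}\right)^{2} = \left(\frac{49}{4} - R\right)^{2}$)
$h{\left(A \right)} = - A + \frac{\left(-49 + 4 A\right)^{2}}{16}$ ($h{\left(A \right)} = \frac{\left(-49 + 4 A\right)^{2}}{16} - A = - A + \frac{\left(-49 + 4 A\right)^{2}}{16}$)
$194 h{\left(-20 \right)} = 194 \left(\left(-1\right) \left(-20\right) + \frac{\left(-49 + 4 \left(-20\right)\right)^{2}}{16}\right) = 194 \left(20 + \frac{\left(-49 - 80\right)^{2}}{16}\right) = 194 \left(20 + \frac{\left(-129\right)^{2}}{16}\right) = 194 \left(20 + \frac{1}{16} \cdot 16641\right) = 194 \left(20 + \frac{16641}{16}\right) = 194 \cdot \frac{16961}{16} = \frac{1645217}{8}$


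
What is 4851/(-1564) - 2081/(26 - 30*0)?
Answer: -1690405/20332 ≈ -83.140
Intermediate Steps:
4851/(-1564) - 2081/(26 - 30*0) = 4851*(-1/1564) - 2081/(26 + 0) = -4851/1564 - 2081/26 = -1690405/20332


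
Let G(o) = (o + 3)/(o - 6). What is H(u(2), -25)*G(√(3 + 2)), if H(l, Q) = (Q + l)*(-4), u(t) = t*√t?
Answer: -2300/31 - 900*√5/31 + 72*√10/31 + 184*√2/31 ≈ -123.37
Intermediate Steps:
u(t) = t^(3/2)
G(o) = (3 + o)/(-6 + o)
H(l, Q) = -4*Q - 4*l
H(u(2), -25)*G(√(3 + 2)) = (-4*(-25) - 8*√2)*((3 + √(3 + 2))/(-6 + √(3 + 2))) = (100 - 8*√2)*((3 + √5)/(-6 + √5)) = (3 + √5)*(100 - 8*√2)/(-6 + √5)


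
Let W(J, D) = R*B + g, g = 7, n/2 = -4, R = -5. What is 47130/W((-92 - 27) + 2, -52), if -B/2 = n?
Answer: -47130/73 ≈ -645.62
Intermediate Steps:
n = -8 (n = 2*(-4) = -8)
B = 16 (B = -2*(-8) = 16)
W(J, D) = -73 (W(J, D) = -5*16 + 7 = -80 + 7 = -73)
47130/W((-92 - 27) + 2, -52) = 47130/(-73) = 47130*(-1/73) = -47130/73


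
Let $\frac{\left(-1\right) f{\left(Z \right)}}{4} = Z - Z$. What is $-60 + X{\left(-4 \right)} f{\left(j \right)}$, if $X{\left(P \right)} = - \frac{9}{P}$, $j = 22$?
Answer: $-60$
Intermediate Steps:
$f{\left(Z \right)} = 0$ ($f{\left(Z \right)} = - 4 \left(Z - Z\right) = \left(-4\right) 0 = 0$)
$-60 + X{\left(-4 \right)} f{\left(j \right)} = -60 + - \frac{9}{-4} \cdot 0 = -60 + \left(-9\right) \left(- \frac{1}{4}\right) 0 = -60 + \frac{9}{4} \cdot 0 = -60 + 0 = -60$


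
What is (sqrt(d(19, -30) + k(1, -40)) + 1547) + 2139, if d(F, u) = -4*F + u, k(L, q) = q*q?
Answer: 3686 + 3*sqrt(166) ≈ 3724.7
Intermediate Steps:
k(L, q) = q**2
d(F, u) = u - 4*F
(sqrt(d(19, -30) + k(1, -40)) + 1547) + 2139 = (sqrt((-30 - 4*19) + (-40)**2) + 1547) + 2139 = (sqrt((-30 - 76) + 1600) + 1547) + 2139 = (sqrt(-106 + 1600) + 1547) + 2139 = (sqrt(1494) + 1547) + 2139 = (3*sqrt(166) + 1547) + 2139 = (1547 + 3*sqrt(166)) + 2139 = 3686 + 3*sqrt(166)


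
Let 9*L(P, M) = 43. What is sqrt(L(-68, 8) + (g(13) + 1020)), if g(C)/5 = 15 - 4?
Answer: sqrt(9718)/3 ≈ 32.860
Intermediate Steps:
g(C) = 55 (g(C) = 5*(15 - 4) = 5*11 = 55)
L(P, M) = 43/9 (L(P, M) = (1/9)*43 = 43/9)
sqrt(L(-68, 8) + (g(13) + 1020)) = sqrt(43/9 + (55 + 1020)) = sqrt(43/9 + 1075) = sqrt(9718/9) = sqrt(9718)/3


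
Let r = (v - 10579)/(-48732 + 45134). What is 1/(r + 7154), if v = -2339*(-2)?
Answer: 514/3677999 ≈ 0.00013975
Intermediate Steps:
v = 4678
r = 843/514 (r = (4678 - 10579)/(-48732 + 45134) = -5901/(-3598) = -5901*(-1/3598) = 843/514 ≈ 1.6401)
1/(r + 7154) = 1/(843/514 + 7154) = 1/(3677999/514) = 514/3677999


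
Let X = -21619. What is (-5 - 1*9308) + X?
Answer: -30932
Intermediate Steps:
(-5 - 1*9308) + X = (-5 - 1*9308) - 21619 = (-5 - 9308) - 21619 = -9313 - 21619 = -30932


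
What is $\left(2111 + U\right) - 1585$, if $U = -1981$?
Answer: $-1455$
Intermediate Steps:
$\left(2111 + U\right) - 1585 = \left(2111 - 1981\right) - 1585 = 130 - 1585 = -1455$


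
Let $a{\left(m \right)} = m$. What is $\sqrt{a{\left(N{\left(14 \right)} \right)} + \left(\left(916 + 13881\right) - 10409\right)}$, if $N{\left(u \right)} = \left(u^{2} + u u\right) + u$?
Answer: $\sqrt{4794} \approx 69.239$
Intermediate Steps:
$N{\left(u \right)} = u + 2 u^{2}$ ($N{\left(u \right)} = \left(u^{2} + u^{2}\right) + u = 2 u^{2} + u = u + 2 u^{2}$)
$\sqrt{a{\left(N{\left(14 \right)} \right)} + \left(\left(916 + 13881\right) - 10409\right)} = \sqrt{14 \left(1 + 2 \cdot 14\right) + \left(\left(916 + 13881\right) - 10409\right)} = \sqrt{14 \left(1 + 28\right) + \left(14797 - 10409\right)} = \sqrt{14 \cdot 29 + 4388} = \sqrt{406 + 4388} = \sqrt{4794}$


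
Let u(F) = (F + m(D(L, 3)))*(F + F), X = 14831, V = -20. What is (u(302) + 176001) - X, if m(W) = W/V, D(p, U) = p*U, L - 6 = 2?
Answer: 1714266/5 ≈ 3.4285e+5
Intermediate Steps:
L = 8 (L = 6 + 2 = 8)
D(p, U) = U*p
m(W) = -W/20 (m(W) = W/(-20) = W*(-1/20) = -W/20)
u(F) = 2*F*(-6/5 + F) (u(F) = (F - 3*8/20)*(F + F) = (F - 1/20*24)*(2*F) = (F - 6/5)*(2*F) = (-6/5 + F)*(2*F) = 2*F*(-6/5 + F))
(u(302) + 176001) - X = ((⅖)*302*(-6 + 5*302) + 176001) - 1*14831 = ((⅖)*302*(-6 + 1510) + 176001) - 14831 = ((⅖)*302*1504 + 176001) - 14831 = (908416/5 + 176001) - 14831 = 1788421/5 - 14831 = 1714266/5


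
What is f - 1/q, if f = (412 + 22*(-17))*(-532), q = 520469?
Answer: -10521801305/520469 ≈ -20216.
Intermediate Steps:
f = -20216 (f = (412 - 374)*(-532) = 38*(-532) = -20216)
f - 1/q = -20216 - 1/520469 = -10521801305/520469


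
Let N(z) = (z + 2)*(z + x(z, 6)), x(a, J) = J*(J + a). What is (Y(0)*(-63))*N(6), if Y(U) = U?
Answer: 0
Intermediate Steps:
N(z) = (2 + z)*(36 + 7*z) (N(z) = (z + 2)*(z + 6*(6 + z)) = (2 + z)*(z + (36 + 6*z)) = (2 + z)*(36 + 7*z))
(Y(0)*(-63))*N(6) = (0*(-63))*(72 + 7*6² + 50*6) = 0*(72 + 7*36 + 300) = 0*(72 + 252 + 300) = 0*624 = 0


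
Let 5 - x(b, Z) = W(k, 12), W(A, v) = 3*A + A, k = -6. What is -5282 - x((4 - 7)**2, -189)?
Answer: -5311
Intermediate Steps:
W(A, v) = 4*A
x(b, Z) = 29 (x(b, Z) = 5 - 4*(-6) = 5 - 1*(-24) = 5 + 24 = 29)
-5282 - x((4 - 7)**2, -189) = -5282 - 1*29 = -5282 - 29 = -5311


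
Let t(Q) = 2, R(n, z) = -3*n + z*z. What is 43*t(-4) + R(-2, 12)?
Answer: 236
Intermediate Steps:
R(n, z) = z**2 - 3*n (R(n, z) = -3*n + z**2 = z**2 - 3*n)
43*t(-4) + R(-2, 12) = 43*2 + (12**2 - 3*(-2)) = 86 + (144 + 6) = 86 + 150 = 236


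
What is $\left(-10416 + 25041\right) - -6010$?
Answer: $20635$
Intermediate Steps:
$\left(-10416 + 25041\right) - -6010 = 14625 + 6010 = 20635$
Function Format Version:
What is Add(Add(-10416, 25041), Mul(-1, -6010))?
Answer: 20635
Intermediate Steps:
Add(Add(-10416, 25041), Mul(-1, -6010)) = Add(14625, 6010) = 20635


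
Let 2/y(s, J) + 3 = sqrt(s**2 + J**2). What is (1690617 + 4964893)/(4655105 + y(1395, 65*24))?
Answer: 1995436640919170145/1395680734358263642 - 49916325*sqrt(19465)/23726572484090481914 ≈ 1.4297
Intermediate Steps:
y(s, J) = 2/(-3 + sqrt(J**2 + s**2)) (y(s, J) = 2/(-3 + sqrt(s**2 + J**2)) = 2/(-3 + sqrt(J**2 + s**2)))
(1690617 + 4964893)/(4655105 + y(1395, 65*24)) = (1690617 + 4964893)/(4655105 + 2/(-3 + sqrt((65*24)**2 + 1395**2))) = 6655510/(4655105 + 2/(-3 + sqrt(1560**2 + 1946025))) = 6655510/(4655105 + 2/(-3 + sqrt(2433600 + 1946025))) = 6655510/(4655105 + 2/(-3 + sqrt(4379625))) = 6655510/(4655105 + 2/(-3 + 15*sqrt(19465)))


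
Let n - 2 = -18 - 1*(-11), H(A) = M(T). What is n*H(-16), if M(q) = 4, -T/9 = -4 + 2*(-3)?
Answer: -20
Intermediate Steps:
T = 90 (T = -9*(-4 + 2*(-3)) = -9*(-4 - 6) = -9*(-10) = 90)
H(A) = 4
n = -5 (n = 2 + (-18 - 1*(-11)) = 2 + (-18 + 11) = 2 - 7 = -5)
n*H(-16) = -5*4 = -20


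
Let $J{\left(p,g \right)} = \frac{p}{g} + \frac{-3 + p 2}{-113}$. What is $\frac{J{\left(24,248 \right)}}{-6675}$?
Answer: $\frac{352}{7794175} \approx 4.5162 \cdot 10^{-5}$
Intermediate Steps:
$J{\left(p,g \right)} = \frac{3}{113} - \frac{2 p}{113} + \frac{p}{g}$ ($J{\left(p,g \right)} = \frac{p}{g} + \left(-3 + 2 p\right) \left(- \frac{1}{113}\right) = \frac{p}{g} - \left(- \frac{3}{113} + \frac{2 p}{113}\right) = \frac{3}{113} - \frac{2 p}{113} + \frac{p}{g}$)
$\frac{J{\left(24,248 \right)}}{-6675} = \frac{\frac{1}{248} \left(24 - \frac{248 \left(-3 + 2 \cdot 24\right)}{113}\right)}{-6675} = \frac{24 - \frac{248 \left(-3 + 48\right)}{113}}{248} \left(- \frac{1}{6675}\right) = \frac{24 - \frac{248}{113} \cdot 45}{248} \left(- \frac{1}{6675}\right) = \frac{24 - \frac{11160}{113}}{248} \left(- \frac{1}{6675}\right) = \frac{1}{248} \left(- \frac{8448}{113}\right) \left(- \frac{1}{6675}\right) = \left(- \frac{1056}{3503}\right) \left(- \frac{1}{6675}\right) = \frac{352}{7794175}$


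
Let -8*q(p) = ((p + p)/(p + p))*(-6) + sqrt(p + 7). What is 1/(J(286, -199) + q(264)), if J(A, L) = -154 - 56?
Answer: -13392/2802005 + 8*sqrt(271)/2802005 ≈ -0.0047324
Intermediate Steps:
q(p) = 3/4 - sqrt(7 + p)/8 (q(p) = -(((p + p)/(p + p))*(-6) + sqrt(p + 7))/8 = -(((2*p)/((2*p)))*(-6) + sqrt(7 + p))/8 = -(((2*p)*(1/(2*p)))*(-6) + sqrt(7 + p))/8 = -(1*(-6) + sqrt(7 + p))/8 = -(-6 + sqrt(7 + p))/8 = 3/4 - sqrt(7 + p)/8)
J(A, L) = -210
1/(J(286, -199) + q(264)) = 1/(-210 + (3/4 - sqrt(7 + 264)/8)) = 1/(-210 + (3/4 - sqrt(271)/8)) = 1/(-837/4 - sqrt(271)/8)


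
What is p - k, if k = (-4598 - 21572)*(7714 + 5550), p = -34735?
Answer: 347084145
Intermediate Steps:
k = -347118880 (k = -26170*13264 = -347118880)
p - k = -34735 - 1*(-347118880) = -34735 + 347118880 = 347084145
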